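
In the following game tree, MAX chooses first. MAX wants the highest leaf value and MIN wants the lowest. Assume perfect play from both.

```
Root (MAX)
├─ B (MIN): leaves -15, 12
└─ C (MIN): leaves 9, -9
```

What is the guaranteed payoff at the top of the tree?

B (MIN): min(-15, 12) = -15
C (MIN): min(9, -9) = -9
Root (MAX): max(-15, -9) = -9

-9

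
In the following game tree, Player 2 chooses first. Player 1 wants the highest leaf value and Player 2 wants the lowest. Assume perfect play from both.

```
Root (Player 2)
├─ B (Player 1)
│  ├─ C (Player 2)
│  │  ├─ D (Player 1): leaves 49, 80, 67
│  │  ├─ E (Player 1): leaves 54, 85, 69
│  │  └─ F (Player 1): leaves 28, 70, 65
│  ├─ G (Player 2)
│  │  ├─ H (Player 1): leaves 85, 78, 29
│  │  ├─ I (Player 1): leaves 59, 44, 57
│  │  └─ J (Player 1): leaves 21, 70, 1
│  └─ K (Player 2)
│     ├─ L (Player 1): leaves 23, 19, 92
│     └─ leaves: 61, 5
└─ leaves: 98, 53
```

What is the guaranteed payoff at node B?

D: max(49, 80, 67) = 80
E: max(54, 85, 69) = 85
F: max(28, 70, 65) = 70
C: min(80, 85, 70) = 70
H: max(85, 78, 29) = 85
I: max(59, 44, 57) = 59
J: max(21, 70, 1) = 70
G: min(85, 59, 70) = 59
L: max(23, 19, 92) = 92
K: min(92, 61, 5) = 5
B: max(70, 59, 5) = 70

70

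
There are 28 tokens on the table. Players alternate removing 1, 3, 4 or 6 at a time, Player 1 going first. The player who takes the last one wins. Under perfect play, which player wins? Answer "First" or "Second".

Positions where the player to move wins (W) vs loses (L):
i:   0  1  2  3  4  5  6  7  8  9 10 11 12 13 14 15 16 17 18 19 20 21 22 23 24 25 26 27 28
     L  W  L  W  W  W  W  L  W  L  W  W  W  W  L  W  L  W  W  W  W  L  W  L  W  W  W  W  L
Position 28 is L, so the second player wins.

Second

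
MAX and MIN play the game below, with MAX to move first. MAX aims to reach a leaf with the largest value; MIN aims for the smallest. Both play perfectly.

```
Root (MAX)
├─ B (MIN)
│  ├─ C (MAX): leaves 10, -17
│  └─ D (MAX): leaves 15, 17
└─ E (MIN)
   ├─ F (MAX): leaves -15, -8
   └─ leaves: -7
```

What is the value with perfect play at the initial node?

10

C (MAX): max(10, -17) = 10
D (MAX): max(15, 17) = 17
B (MIN): min(10, 17) = 10
F (MAX): max(-15, -8) = -8
E (MIN): min(-8, -7) = -8
Root (MAX): max(10, -8) = 10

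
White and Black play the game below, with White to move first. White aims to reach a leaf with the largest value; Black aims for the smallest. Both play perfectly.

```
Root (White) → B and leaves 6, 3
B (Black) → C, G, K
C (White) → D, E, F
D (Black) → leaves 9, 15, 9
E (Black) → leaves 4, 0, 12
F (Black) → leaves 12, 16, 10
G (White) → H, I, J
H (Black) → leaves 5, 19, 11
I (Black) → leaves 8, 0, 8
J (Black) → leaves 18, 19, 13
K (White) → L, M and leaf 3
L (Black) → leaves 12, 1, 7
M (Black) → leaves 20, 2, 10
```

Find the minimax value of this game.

D (Black): min(9, 15, 9) = 9
E (Black): min(4, 0, 12) = 0
F (Black): min(12, 16, 10) = 10
C (White): max(9, 0, 10) = 10
H (Black): min(5, 19, 11) = 5
I (Black): min(8, 0, 8) = 0
J (Black): min(18, 19, 13) = 13
G (White): max(5, 0, 13) = 13
L (Black): min(12, 1, 7) = 1
M (Black): min(20, 2, 10) = 2
K (White): max(1, 2, 3) = 3
B (Black): min(10, 13, 3) = 3
Root (White): max(3, 6, 3) = 6

6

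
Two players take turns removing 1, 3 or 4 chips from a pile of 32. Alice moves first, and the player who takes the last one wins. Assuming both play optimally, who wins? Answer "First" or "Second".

i:   0  1  2  3  4  5  6  7  8  9 10 11 12 13 14 15 16 17 18 19 20 21 22 23 24 25 26 27 28 29 30 31 32
     L  W  L  W  W  W  W  L  W  L  W  W  W  W  L  W  L  W  W  W  W  L  W  L  W  W  W  W  L  W  L  W  W
Position 32 is W, so the first player wins.

First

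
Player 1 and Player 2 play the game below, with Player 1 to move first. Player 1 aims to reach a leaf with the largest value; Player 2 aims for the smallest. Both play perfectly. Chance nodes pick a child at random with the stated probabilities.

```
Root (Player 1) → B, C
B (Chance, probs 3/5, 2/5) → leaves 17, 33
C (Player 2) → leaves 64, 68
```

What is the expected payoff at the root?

64

B (Chance): 3/5·17 + 2/5·33 = 23.4
C (Player 2): min(64, 68) = 64
Root (Player 1): max(23.4, 64) = 64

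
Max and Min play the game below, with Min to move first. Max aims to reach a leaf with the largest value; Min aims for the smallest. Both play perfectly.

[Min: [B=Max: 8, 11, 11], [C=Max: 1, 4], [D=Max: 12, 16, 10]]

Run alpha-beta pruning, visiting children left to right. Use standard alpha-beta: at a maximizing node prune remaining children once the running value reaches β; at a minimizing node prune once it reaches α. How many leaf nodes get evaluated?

6

B [α=-∞,β=+∞]: v=11
C [α=-∞,β=11]: v=4
D [α=-∞,β=4]: v=12 after child 1 ≥ β → β-cutoff, skip 2
Root [α=-∞,β=+∞]: v=4
Leaves evaluated: 6 of 8.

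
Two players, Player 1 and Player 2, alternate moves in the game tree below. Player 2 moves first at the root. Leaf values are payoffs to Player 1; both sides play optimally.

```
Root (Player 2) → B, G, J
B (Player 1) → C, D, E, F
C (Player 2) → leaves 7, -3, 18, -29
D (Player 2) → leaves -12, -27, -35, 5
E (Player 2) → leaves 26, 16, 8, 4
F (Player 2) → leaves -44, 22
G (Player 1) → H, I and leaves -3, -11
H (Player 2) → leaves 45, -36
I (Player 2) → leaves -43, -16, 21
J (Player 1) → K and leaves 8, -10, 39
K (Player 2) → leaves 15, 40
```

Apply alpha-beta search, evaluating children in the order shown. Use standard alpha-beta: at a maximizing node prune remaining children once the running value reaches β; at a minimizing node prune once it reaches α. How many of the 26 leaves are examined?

19

C [α=-∞,β=+∞]: v=-29
D [α=-29,β=+∞]: v=-35 after child 3 ≤ α → α-cutoff, skip 1
E [α=-29,β=+∞]: v=4
F [α=4,β=+∞]: v=-44 after child 1 ≤ α → α-cutoff, skip 1
B [α=-∞,β=+∞]: v=4
H [α=-∞,β=4]: v=-36
I [α=-36,β=4]: v=-43 after child 1 ≤ α → α-cutoff, skip 2
G [α=-∞,β=4]: v=-3
K [α=-∞,β=-3]: v=15
J [α=-∞,β=-3]: v=15 after child 1 ≥ β → β-cutoff, skip 3
Root [α=-∞,β=+∞]: v=-3
Leaves evaluated: 19 of 26.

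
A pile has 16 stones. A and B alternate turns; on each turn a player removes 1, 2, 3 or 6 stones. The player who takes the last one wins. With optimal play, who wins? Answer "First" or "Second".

Second

Compute winning (W) and losing (L) positions by backward induction:
i:   0  1  2  3  4  5  6  7  8  9 10 11 12 13 14 15 16
     L  W  W  W  L  W  W  W  L  W  W  W  L  W  W  W  L
Position 16 is L, so the second player wins.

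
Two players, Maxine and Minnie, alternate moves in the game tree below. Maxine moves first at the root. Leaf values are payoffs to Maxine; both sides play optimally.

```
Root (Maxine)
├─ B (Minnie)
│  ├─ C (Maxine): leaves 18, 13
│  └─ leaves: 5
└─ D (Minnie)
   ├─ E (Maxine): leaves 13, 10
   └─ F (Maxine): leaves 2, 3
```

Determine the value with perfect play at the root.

5

C (Maxine): max(18, 13) = 18
B (Minnie): min(18, 5) = 5
E (Maxine): max(13, 10) = 13
F (Maxine): max(2, 3) = 3
D (Minnie): min(13, 3) = 3
Root (Maxine): max(5, 3) = 5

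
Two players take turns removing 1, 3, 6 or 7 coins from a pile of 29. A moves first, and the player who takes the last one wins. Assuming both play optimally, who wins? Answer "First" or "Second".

Positions where the player to move wins (W) vs loses (L):
i:   0  1  2  3  4  5  6  7  8  9 10 11 12 13 14 15 16 17 18 19 20 21 22 23 24 25 26 27 28 29
     L  W  L  W  L  W  W  W  W  W  W  W  L  W  L  W  L  W  W  W  W  W  W  W  L  W  L  W  L  W
Position 29 is W, so the first player wins.

First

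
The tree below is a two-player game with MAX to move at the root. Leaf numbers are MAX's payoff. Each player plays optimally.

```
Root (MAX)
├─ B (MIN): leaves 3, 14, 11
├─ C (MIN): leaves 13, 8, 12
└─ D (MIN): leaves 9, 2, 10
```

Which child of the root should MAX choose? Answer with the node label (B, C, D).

C

B (MIN): min(3, 14, 11) = 3
C (MIN): min(13, 8, 12) = 8
D (MIN): min(9, 2, 10) = 2
Root (MAX): max(3, 8, 2) = 8
MAX picks the child with the highest value: C (value 8).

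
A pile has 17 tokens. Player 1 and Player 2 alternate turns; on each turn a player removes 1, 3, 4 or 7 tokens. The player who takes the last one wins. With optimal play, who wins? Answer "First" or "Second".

First

Mark each pile size as W (mover wins) or L (mover loses):
i:   0  1  2  3  4  5  6  7  8  9 10 11 12 13 14 15 16 17
     L  W  L  W  W  W  W  W  L  W  L  W  W  W  W  W  L  W
Position 17 is W, so the first player wins.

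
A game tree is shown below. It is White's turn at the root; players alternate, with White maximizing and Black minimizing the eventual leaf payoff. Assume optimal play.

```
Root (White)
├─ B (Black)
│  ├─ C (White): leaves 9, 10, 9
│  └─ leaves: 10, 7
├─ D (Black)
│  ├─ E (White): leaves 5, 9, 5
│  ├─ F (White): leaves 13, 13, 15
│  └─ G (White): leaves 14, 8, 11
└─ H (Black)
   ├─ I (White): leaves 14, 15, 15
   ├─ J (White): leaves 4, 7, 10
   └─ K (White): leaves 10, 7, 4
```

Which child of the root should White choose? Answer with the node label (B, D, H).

C (White): max(9, 10, 9) = 10
B (Black): min(10, 10, 7) = 7
E (White): max(5, 9, 5) = 9
F (White): max(13, 13, 15) = 15
G (White): max(14, 8, 11) = 14
D (Black): min(9, 15, 14) = 9
I (White): max(14, 15, 15) = 15
J (White): max(4, 7, 10) = 10
K (White): max(10, 7, 4) = 10
H (Black): min(15, 10, 10) = 10
Root (White): max(7, 9, 10) = 10
White picks the child with the highest value: H (value 10).

H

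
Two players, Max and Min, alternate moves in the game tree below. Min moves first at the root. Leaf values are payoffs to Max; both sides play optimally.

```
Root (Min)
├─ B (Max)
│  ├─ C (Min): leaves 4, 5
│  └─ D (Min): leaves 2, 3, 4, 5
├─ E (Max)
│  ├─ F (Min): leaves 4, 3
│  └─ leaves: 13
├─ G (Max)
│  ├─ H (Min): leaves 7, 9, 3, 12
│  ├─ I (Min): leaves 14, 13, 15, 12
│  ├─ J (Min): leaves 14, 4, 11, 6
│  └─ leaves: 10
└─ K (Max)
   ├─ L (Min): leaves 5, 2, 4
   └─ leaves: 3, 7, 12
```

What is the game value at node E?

F: min(4, 3) = 3
E: max(3, 13) = 13

13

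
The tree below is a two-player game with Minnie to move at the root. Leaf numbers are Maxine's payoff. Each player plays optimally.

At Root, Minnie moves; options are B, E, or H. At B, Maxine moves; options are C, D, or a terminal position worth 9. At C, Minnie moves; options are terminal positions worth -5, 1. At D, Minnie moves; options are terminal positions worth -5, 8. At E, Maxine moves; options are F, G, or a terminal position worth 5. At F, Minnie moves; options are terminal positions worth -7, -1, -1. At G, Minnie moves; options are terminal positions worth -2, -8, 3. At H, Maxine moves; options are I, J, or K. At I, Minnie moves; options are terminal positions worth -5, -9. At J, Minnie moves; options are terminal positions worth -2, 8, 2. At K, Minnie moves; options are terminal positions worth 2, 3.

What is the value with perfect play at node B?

C: min(-5, 1) = -5
D: min(-5, 8) = -5
B: max(-5, -5, 9) = 9

9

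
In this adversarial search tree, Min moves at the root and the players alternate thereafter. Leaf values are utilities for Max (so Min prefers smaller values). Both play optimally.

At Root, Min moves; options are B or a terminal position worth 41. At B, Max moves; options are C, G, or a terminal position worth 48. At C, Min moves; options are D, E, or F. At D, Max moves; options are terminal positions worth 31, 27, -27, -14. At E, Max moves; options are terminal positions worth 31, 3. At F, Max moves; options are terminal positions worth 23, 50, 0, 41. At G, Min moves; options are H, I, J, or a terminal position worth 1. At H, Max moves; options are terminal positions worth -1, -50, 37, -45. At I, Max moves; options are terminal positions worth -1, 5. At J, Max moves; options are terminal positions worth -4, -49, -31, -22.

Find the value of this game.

41

D (Max): max(31, 27, -27, -14) = 31
E (Max): max(31, 3) = 31
F (Max): max(23, 50, 0, 41) = 50
C (Min): min(31, 31, 50) = 31
H (Max): max(-1, -50, 37, -45) = 37
I (Max): max(-1, 5) = 5
J (Max): max(-4, -49, -31, -22) = -4
G (Min): min(37, 5, -4, 1) = -4
B (Max): max(31, -4, 48) = 48
Root (Min): min(48, 41) = 41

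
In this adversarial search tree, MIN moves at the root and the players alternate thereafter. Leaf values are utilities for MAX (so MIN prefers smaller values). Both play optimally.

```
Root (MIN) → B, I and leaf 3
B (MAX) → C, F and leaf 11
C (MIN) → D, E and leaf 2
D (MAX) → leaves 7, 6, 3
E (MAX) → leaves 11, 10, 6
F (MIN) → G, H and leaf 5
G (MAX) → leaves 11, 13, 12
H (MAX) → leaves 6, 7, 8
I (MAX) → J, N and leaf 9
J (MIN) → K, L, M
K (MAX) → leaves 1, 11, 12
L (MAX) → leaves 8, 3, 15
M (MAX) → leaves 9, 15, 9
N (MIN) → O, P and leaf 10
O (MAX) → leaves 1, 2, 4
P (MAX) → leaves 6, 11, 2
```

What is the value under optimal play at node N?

4

O: max(1, 2, 4) = 4
P: max(6, 11, 2) = 11
N: min(4, 11, 10) = 4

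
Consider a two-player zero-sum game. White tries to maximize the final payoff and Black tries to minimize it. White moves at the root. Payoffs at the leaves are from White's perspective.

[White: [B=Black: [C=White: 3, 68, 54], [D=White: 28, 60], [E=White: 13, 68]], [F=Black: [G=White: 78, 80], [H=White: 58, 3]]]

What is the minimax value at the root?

60

C (White): max(3, 68, 54) = 68
D (White): max(28, 60) = 60
E (White): max(13, 68) = 68
B (Black): min(68, 60, 68) = 60
G (White): max(78, 80) = 80
H (White): max(58, 3) = 58
F (Black): min(80, 58) = 58
Root (White): max(60, 58) = 60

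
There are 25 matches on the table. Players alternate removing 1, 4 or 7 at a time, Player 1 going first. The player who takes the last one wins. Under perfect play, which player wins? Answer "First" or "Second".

First

W/L table (W = player to move can force a win):
i:   0  1  2  3  4  5  6  7  8  9 10 11 12 13 14 15 16 17 18 19 20 21 22 23 24 25
     L  W  L  W  W  L  W  W  L  W  L  W  W  L  W  W  L  W  L  W  W  L  W  W  L  W
Position 25 is W, so the first player wins.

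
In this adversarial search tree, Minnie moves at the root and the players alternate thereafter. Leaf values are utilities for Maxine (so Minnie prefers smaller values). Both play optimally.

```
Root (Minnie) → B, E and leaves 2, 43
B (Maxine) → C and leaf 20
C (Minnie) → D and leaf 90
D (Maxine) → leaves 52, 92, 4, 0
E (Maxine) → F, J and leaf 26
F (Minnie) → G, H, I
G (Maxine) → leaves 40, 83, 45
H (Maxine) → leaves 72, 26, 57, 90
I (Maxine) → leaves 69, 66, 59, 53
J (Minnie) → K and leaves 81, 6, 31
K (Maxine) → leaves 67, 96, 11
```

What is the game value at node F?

G: max(40, 83, 45) = 83
H: max(72, 26, 57, 90) = 90
I: max(69, 66, 59, 53) = 69
F: min(83, 90, 69) = 69

69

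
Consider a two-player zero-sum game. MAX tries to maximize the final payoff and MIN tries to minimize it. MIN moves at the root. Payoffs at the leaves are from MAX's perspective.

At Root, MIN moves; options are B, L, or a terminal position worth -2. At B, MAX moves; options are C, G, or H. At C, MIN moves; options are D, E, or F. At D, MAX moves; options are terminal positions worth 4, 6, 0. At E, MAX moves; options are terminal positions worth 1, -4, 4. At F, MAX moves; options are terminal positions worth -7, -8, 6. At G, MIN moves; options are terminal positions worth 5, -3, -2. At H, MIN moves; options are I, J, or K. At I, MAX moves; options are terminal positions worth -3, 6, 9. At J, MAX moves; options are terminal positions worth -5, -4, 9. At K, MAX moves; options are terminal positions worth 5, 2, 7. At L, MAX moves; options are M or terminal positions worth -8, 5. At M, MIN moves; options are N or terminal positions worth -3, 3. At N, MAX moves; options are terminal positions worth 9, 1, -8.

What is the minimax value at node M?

-3

N: max(9, 1, -8) = 9
M: min(9, -3, 3) = -3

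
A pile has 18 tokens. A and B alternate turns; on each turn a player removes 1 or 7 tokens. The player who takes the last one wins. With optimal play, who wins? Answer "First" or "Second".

Positions where the player to move wins (W) vs loses (L):
i:   0  1  2  3  4  5  6  7  8  9 10 11 12 13 14 15 16 17 18
     L  W  L  W  L  W  L  W  L  W  L  W  L  W  L  W  L  W  L
Position 18 is L, so the second player wins.

Second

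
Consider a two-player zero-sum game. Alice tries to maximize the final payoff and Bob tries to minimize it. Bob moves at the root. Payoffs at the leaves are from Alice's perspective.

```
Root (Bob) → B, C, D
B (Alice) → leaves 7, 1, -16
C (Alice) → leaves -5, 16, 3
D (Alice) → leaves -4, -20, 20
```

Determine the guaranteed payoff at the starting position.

B (Alice): max(7, 1, -16) = 7
C (Alice): max(-5, 16, 3) = 16
D (Alice): max(-4, -20, 20) = 20
Root (Bob): min(7, 16, 20) = 7

7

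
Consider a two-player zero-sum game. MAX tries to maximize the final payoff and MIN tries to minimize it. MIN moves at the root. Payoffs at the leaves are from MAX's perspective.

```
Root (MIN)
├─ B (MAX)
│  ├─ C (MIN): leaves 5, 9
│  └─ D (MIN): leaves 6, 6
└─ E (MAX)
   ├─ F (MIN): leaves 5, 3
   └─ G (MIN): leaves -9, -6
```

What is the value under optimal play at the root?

C (MIN): min(5, 9) = 5
D (MIN): min(6, 6) = 6
B (MAX): max(5, 6) = 6
F (MIN): min(5, 3) = 3
G (MIN): min(-9, -6) = -9
E (MAX): max(3, -9) = 3
Root (MIN): min(6, 3) = 3

3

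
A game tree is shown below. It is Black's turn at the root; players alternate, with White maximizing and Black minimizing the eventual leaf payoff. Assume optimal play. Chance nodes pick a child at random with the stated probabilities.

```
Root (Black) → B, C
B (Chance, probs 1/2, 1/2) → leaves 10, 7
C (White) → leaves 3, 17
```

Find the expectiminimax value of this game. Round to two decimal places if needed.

B (Chance): 1/2·10 + 1/2·7 = 8.5
C (White): max(3, 17) = 17
Root (Black): min(8.5, 17) = 8.5

8.5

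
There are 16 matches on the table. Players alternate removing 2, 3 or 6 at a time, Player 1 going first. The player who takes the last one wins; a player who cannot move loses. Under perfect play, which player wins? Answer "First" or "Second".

i:   0  1  2  3  4  5  6  7  8  9 10 11 12 13 14 15 16
     L  L  W  W  W  L  W  W  W  L  L  W  W  W  L  W  W
Position 16 is W, so the first player wins.

First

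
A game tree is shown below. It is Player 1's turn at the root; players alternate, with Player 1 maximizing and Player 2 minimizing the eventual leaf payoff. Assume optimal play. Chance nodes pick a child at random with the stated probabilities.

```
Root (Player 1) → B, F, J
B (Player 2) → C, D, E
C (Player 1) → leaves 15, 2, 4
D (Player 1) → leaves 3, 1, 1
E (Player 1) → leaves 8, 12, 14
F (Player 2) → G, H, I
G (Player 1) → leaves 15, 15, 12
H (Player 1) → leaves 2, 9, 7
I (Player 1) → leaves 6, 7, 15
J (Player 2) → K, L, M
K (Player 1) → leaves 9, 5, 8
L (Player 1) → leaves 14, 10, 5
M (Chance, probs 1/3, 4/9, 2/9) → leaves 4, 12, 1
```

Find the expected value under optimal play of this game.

9

C (Player 1): max(15, 2, 4) = 15
D (Player 1): max(3, 1, 1) = 3
E (Player 1): max(8, 12, 14) = 14
B (Player 2): min(15, 3, 14) = 3
G (Player 1): max(15, 15, 12) = 15
H (Player 1): max(2, 9, 7) = 9
I (Player 1): max(6, 7, 15) = 15
F (Player 2): min(15, 9, 15) = 9
K (Player 1): max(9, 5, 8) = 9
L (Player 1): max(14, 10, 5) = 14
M (Chance): 1/3·4 + 4/9·12 + 2/9·1 = 6.89
J (Player 2): min(9, 14, 6.89) = 6.89
Root (Player 1): max(3, 9, 6.89) = 9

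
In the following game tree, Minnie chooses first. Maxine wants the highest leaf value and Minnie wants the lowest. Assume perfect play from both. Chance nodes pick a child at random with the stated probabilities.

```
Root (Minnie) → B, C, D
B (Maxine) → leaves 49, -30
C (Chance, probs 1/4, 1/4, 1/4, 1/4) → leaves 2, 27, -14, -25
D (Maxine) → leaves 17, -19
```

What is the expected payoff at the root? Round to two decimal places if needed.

-2.5

B (Maxine): max(49, -30) = 49
C (Chance): 1/4·2 + 1/4·27 + 1/4·-14 + 1/4·-25 = -2.5
D (Maxine): max(17, -19) = 17
Root (Minnie): min(49, -2.5, 17) = -2.5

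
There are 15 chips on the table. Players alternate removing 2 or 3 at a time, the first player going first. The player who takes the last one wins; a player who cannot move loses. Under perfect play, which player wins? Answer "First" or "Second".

Mark each pile size as W (mover wins) or L (mover loses):
i:   0  1  2  3  4  5  6  7  8  9 10 11 12 13 14 15
     L  L  W  W  W  L  L  W  W  W  L  L  W  W  W  L
Position 15 is L, so the second player wins.

Second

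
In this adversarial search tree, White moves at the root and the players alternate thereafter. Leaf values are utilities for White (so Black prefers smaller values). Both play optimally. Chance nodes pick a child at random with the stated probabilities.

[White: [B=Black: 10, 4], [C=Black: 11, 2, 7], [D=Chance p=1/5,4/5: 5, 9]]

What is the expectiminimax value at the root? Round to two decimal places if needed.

B (Black): min(10, 4) = 4
C (Black): min(11, 2, 7) = 2
D (Chance): 1/5·5 + 4/5·9 = 8.2
Root (White): max(4, 2, 8.2) = 8.2

8.2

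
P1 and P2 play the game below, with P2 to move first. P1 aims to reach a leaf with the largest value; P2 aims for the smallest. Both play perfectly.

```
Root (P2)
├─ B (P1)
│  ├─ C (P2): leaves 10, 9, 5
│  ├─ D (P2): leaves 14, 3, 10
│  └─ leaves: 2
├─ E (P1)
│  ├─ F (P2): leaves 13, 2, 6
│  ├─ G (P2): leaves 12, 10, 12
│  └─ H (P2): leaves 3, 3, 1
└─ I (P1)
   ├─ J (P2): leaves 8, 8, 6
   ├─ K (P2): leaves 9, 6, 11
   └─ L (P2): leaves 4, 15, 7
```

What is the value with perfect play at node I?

J: min(8, 8, 6) = 6
K: min(9, 6, 11) = 6
L: min(4, 15, 7) = 4
I: max(6, 6, 4) = 6

6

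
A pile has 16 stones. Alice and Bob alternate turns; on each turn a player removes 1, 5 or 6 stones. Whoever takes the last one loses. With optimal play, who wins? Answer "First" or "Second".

Second

Positions where the player to move wins (W) vs loses (L):
i:   0  1  2  3  4  5  6  7  8  9 10 11 12 13 14 15 16
     W  L  W  L  W  L  W  W  W  W  W  W  L  W  L  W  L
Position 16 is L, so the second player wins.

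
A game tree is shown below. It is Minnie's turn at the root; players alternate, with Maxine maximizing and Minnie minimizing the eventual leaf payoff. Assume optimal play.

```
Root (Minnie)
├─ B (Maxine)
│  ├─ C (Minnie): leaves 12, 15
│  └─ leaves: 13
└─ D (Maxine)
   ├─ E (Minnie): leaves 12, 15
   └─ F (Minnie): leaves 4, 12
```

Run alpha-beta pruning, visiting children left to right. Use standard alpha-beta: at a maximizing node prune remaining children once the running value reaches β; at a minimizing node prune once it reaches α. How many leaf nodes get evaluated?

C [α=-∞,β=+∞]: v=12
B [α=-∞,β=+∞]: v=13
E [α=-∞,β=13]: v=12
F [α=12,β=13]: v=4 after child 1 ≤ α → α-cutoff, skip 1
D [α=-∞,β=13]: v=12
Root [α=-∞,β=+∞]: v=12
Leaves evaluated: 6 of 7.

6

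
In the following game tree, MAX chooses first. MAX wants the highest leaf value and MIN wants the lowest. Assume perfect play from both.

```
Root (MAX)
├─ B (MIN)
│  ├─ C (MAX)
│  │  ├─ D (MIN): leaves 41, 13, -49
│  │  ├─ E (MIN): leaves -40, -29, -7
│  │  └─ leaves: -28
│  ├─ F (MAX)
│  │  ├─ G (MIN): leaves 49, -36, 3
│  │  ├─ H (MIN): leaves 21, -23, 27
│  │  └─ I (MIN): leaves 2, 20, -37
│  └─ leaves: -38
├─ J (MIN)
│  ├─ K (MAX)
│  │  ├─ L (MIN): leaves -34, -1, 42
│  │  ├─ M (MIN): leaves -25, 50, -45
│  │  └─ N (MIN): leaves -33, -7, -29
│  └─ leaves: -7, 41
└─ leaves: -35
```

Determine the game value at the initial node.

D (MIN): min(41, 13, -49) = -49
E (MIN): min(-40, -29, -7) = -40
C (MAX): max(-49, -40, -28) = -28
G (MIN): min(49, -36, 3) = -36
H (MIN): min(21, -23, 27) = -23
I (MIN): min(2, 20, -37) = -37
F (MAX): max(-36, -23, -37) = -23
B (MIN): min(-28, -23, -38) = -38
L (MIN): min(-34, -1, 42) = -34
M (MIN): min(-25, 50, -45) = -45
N (MIN): min(-33, -7, -29) = -33
K (MAX): max(-34, -45, -33) = -33
J (MIN): min(-33, -7, 41) = -33
Root (MAX): max(-38, -33, -35) = -33

-33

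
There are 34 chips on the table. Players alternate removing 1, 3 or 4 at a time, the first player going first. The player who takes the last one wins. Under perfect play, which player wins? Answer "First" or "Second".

First

i:   0  1  2  3  4  5  6  7  8  9 10 11 12 13 14 15 16 17 18 19 20 21 22 23 24 25 26 27 28 29 30 31 32 33 34
     L  W  L  W  W  W  W  L  W  L  W  W  W  W  L  W  L  W  W  W  W  L  W  L  W  W  W  W  L  W  L  W  W  W  W
Position 34 is W, so the first player wins.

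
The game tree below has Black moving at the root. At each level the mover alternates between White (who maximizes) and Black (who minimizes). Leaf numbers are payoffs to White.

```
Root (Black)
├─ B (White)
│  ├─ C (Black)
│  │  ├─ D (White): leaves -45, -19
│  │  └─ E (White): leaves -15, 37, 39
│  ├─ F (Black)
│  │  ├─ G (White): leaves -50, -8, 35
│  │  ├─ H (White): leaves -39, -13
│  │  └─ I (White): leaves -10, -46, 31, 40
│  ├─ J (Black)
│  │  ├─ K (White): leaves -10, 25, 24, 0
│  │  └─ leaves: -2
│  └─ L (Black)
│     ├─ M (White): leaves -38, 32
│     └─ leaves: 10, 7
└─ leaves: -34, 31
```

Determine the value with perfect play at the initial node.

-34

D (White): max(-45, -19) = -19
E (White): max(-15, 37, 39) = 39
C (Black): min(-19, 39) = -19
G (White): max(-50, -8, 35) = 35
H (White): max(-39, -13) = -13
I (White): max(-10, -46, 31, 40) = 40
F (Black): min(35, -13, 40) = -13
K (White): max(-10, 25, 24, 0) = 25
J (Black): min(25, -2) = -2
M (White): max(-38, 32) = 32
L (Black): min(32, 10, 7) = 7
B (White): max(-19, -13, -2, 7) = 7
Root (Black): min(7, -34, 31) = -34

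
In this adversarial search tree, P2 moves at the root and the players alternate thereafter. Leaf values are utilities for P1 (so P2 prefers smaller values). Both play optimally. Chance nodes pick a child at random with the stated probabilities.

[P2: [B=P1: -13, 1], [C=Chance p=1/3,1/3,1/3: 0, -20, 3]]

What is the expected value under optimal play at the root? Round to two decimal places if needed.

-5.67

B (P1): max(-13, 1) = 1
C (Chance): 1/3·0 + 1/3·-20 + 1/3·3 = -5.67
Root (P2): min(1, -5.67) = -5.67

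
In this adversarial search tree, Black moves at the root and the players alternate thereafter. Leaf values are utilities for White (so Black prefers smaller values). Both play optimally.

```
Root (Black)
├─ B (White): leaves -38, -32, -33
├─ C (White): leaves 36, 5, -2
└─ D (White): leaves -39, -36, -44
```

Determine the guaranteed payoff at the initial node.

B (White): max(-38, -32, -33) = -32
C (White): max(36, 5, -2) = 36
D (White): max(-39, -36, -44) = -36
Root (Black): min(-32, 36, -36) = -36

-36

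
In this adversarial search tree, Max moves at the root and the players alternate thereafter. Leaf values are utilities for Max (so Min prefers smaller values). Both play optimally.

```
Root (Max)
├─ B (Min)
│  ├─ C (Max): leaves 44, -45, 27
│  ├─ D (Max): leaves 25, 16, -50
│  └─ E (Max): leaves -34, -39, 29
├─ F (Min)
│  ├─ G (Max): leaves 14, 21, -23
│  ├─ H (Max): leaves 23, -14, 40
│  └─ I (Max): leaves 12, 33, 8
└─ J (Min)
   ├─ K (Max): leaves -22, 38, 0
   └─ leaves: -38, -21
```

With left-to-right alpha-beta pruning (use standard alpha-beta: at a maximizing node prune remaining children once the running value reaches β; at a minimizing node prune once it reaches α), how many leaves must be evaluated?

16

C [α=-∞,β=+∞]: v=44
D [α=-∞,β=44]: v=25
E [α=-∞,β=25]: v=29
B [α=-∞,β=+∞]: v=25
G [α=25,β=+∞]: v=21
F [α=25,β=+∞]: v=21 after child 1 ≤ α → α-cutoff, skip 2
K [α=25,β=+∞]: v=38
J [α=25,β=+∞]: v=-38 after child 2 ≤ α → α-cutoff, skip 1
Root [α=-∞,β=+∞]: v=25
Leaves evaluated: 16 of 23.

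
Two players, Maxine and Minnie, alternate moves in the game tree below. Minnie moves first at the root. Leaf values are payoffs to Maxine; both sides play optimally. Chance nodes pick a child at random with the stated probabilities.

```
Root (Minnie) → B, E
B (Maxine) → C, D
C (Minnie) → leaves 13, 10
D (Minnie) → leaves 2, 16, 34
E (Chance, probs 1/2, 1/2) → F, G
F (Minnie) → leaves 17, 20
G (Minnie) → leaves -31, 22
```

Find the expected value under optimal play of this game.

-7

C (Minnie): min(13, 10) = 10
D (Minnie): min(2, 16, 34) = 2
B (Maxine): max(10, 2) = 10
F (Minnie): min(17, 20) = 17
G (Minnie): min(-31, 22) = -31
E (Chance): 1/2·17 + 1/2·-31 = -7
Root (Minnie): min(10, -7) = -7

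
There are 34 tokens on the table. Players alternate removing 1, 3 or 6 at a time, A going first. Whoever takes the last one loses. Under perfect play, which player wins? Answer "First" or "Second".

Compute winning (W) and losing (L) positions by backward induction:
i:   0  1  2  3  4  5  6  7  8  9 10 11 12 13 14 15 16 17 18 19 20 21 22 23 24 25 26 27 28 29 30 31 32 33 34
     W  L  W  L  W  L  W  W  W  W  L  W  L  W  L  W  W  W  W  L  W  L  W  L  W  W  W  W  L  W  L  W  L  W  W
Position 34 is W, so the first player wins.

First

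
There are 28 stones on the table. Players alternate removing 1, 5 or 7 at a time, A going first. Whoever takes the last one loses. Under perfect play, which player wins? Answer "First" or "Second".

W/L table (W = player to move can force a win):
i:   0  1  2  3  4  5  6  7  8  9 10 11 12 13 14 15 16 17 18 19 20 21 22 23 24 25 26 27 28
     W  L  W  L  W  L  W  L  W  L  W  L  W  L  W  L  W  L  W  L  W  L  W  L  W  L  W  L  W
Position 28 is W, so the first player wins.

First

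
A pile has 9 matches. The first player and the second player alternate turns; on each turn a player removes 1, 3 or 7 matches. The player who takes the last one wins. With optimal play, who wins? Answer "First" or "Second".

Compute winning (W) and losing (L) positions by backward induction:
i:   0  1  2  3  4  5  6  7  8  9
     L  W  L  W  L  W  L  W  L  W
Position 9 is W, so the first player wins.

First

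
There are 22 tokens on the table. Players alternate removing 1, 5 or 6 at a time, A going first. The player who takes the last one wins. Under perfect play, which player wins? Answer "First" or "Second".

Positions where the player to move wins (W) vs loses (L):
i:   0  1  2  3  4  5  6  7  8  9 10 11 12 13 14 15 16 17 18 19 20 21 22
     L  W  L  W  L  W  W  W  W  W  W  L  W  L  W  L  W  W  W  W  W  W  L
Position 22 is L, so the second player wins.

Second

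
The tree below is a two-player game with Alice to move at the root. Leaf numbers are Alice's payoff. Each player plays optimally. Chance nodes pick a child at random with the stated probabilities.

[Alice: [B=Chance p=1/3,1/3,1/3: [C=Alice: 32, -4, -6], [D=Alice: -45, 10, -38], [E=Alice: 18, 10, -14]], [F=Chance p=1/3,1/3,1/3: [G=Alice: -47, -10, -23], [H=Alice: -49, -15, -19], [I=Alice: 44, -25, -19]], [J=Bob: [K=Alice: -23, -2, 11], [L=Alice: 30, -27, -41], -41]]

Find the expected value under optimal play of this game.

C (Alice): max(32, -4, -6) = 32
D (Alice): max(-45, 10, -38) = 10
E (Alice): max(18, 10, -14) = 18
B (Chance): 1/3·32 + 1/3·10 + 1/3·18 = 20
G (Alice): max(-47, -10, -23) = -10
H (Alice): max(-49, -15, -19) = -15
I (Alice): max(44, -25, -19) = 44
F (Chance): 1/3·-10 + 1/3·-15 + 1/3·44 = 6.33
K (Alice): max(-23, -2, 11) = 11
L (Alice): max(30, -27, -41) = 30
J (Bob): min(11, 30, -41) = -41
Root (Alice): max(20, 6.33, -41) = 20

20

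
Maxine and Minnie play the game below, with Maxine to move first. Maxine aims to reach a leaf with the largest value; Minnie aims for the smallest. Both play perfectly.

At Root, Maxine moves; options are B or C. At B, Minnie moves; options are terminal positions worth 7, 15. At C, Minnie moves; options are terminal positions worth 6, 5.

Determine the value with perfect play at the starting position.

7

B (Minnie): min(7, 15) = 7
C (Minnie): min(6, 5) = 5
Root (Maxine): max(7, 5) = 7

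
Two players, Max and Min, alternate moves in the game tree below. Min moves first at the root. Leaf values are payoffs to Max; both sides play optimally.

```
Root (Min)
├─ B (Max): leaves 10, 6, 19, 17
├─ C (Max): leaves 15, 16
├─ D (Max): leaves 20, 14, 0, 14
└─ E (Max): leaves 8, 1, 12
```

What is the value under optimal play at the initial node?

12

B (Max): max(10, 6, 19, 17) = 19
C (Max): max(15, 16) = 16
D (Max): max(20, 14, 0, 14) = 20
E (Max): max(8, 1, 12) = 12
Root (Min): min(19, 16, 20, 12) = 12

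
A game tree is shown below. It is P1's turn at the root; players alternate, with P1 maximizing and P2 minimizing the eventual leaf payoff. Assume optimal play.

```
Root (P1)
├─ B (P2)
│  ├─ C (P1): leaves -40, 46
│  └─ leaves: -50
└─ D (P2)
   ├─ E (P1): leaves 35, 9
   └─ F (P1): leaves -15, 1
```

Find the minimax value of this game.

1

C (P1): max(-40, 46) = 46
B (P2): min(46, -50) = -50
E (P1): max(35, 9) = 35
F (P1): max(-15, 1) = 1
D (P2): min(35, 1) = 1
Root (P1): max(-50, 1) = 1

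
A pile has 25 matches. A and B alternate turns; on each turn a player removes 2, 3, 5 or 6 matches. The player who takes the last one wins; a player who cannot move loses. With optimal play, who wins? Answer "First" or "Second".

i:   0  1  2  3  4  5  6  7  8  9 10 11 12 13 14 15 16 17 18 19 20 21 22 23 24 25
     L  L  W  W  W  W  W  W  L  L  W  W  W  W  W  W  L  L  W  W  W  W  W  W  L  L
Position 25 is L, so the second player wins.

Second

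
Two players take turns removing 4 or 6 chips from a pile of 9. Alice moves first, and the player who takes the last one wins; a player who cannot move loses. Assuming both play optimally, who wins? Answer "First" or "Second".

First

Mark each pile size as W (mover wins) or L (mover loses):
i:   0  1  2  3  4  5  6  7  8  9
     L  L  L  L  W  W  W  W  W  W
Position 9 is W, so the first player wins.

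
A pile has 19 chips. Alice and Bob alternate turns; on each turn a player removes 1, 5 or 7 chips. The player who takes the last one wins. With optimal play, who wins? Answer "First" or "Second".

First

W/L table (W = player to move can force a win):
i:   0  1  2  3  4  5  6  7  8  9 10 11 12 13 14 15 16 17 18 19
     L  W  L  W  L  W  L  W  L  W  L  W  L  W  L  W  L  W  L  W
Position 19 is W, so the first player wins.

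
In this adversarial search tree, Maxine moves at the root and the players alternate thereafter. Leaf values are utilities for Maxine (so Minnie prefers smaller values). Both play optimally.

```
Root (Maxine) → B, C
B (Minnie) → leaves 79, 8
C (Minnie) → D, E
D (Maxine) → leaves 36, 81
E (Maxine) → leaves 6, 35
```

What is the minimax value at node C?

35

D: max(36, 81) = 81
E: max(6, 35) = 35
C: min(81, 35) = 35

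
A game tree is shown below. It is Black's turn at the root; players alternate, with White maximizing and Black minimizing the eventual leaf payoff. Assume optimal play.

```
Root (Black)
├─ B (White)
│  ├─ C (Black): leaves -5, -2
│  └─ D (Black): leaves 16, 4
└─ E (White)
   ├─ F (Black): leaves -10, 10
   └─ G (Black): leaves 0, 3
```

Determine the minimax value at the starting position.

0

C (Black): min(-5, -2) = -5
D (Black): min(16, 4) = 4
B (White): max(-5, 4) = 4
F (Black): min(-10, 10) = -10
G (Black): min(0, 3) = 0
E (White): max(-10, 0) = 0
Root (Black): min(4, 0) = 0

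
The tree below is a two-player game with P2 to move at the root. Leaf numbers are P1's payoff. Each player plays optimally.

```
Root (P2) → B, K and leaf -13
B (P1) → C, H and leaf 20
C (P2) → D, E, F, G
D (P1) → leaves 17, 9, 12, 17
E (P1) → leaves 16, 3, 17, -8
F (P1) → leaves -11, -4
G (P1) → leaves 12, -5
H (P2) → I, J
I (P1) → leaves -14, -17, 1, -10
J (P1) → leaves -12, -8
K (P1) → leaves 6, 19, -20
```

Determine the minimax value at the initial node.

-13

D (P1): max(17, 9, 12, 17) = 17
E (P1): max(16, 3, 17, -8) = 17
F (P1): max(-11, -4) = -4
G (P1): max(12, -5) = 12
C (P2): min(17, 17, -4, 12) = -4
I (P1): max(-14, -17, 1, -10) = 1
J (P1): max(-12, -8) = -8
H (P2): min(1, -8) = -8
B (P1): max(-4, -8, 20) = 20
K (P1): max(6, 19, -20) = 19
Root (P2): min(20, 19, -13) = -13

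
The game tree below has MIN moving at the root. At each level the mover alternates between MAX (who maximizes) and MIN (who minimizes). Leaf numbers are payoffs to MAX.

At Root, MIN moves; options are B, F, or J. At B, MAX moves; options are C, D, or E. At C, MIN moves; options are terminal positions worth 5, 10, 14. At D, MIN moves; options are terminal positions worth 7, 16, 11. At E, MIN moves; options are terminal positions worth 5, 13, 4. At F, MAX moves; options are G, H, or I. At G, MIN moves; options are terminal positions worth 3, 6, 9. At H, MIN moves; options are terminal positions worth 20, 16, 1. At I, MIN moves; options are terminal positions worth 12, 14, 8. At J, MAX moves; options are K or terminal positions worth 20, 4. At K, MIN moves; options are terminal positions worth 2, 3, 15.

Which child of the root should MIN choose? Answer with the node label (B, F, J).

C (MIN): min(5, 10, 14) = 5
D (MIN): min(7, 16, 11) = 7
E (MIN): min(5, 13, 4) = 4
B (MAX): max(5, 7, 4) = 7
G (MIN): min(3, 6, 9) = 3
H (MIN): min(20, 16, 1) = 1
I (MIN): min(12, 14, 8) = 8
F (MAX): max(3, 1, 8) = 8
K (MIN): min(2, 3, 15) = 2
J (MAX): max(2, 20, 4) = 20
Root (MIN): min(7, 8, 20) = 7
MIN picks the child with the lowest value: B (value 7).

B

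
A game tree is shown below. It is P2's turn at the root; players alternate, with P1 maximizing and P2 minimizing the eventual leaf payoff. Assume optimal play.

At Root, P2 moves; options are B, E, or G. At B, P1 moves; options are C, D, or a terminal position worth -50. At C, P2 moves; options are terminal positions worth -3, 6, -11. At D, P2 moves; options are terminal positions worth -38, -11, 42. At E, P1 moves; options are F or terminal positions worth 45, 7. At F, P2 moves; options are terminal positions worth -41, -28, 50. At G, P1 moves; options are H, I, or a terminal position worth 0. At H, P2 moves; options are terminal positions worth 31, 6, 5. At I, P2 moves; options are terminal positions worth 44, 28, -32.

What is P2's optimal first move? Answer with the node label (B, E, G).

C (P2): min(-3, 6, -11) = -11
D (P2): min(-38, -11, 42) = -38
B (P1): max(-11, -38, -50) = -11
F (P2): min(-41, -28, 50) = -41
E (P1): max(-41, 45, 7) = 45
H (P2): min(31, 6, 5) = 5
I (P2): min(44, 28, -32) = -32
G (P1): max(5, -32, 0) = 5
Root (P2): min(-11, 45, 5) = -11
P2 picks the child with the lowest value: B (value -11).

B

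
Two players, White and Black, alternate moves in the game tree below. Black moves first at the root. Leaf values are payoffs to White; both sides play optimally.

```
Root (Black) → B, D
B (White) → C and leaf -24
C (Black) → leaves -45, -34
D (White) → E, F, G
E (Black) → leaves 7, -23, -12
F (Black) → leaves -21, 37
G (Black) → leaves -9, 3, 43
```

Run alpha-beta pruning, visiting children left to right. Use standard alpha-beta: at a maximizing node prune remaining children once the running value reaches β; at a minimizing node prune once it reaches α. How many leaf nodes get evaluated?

6

C [α=-∞,β=+∞]: v=-45
B [α=-∞,β=+∞]: v=-24
E [α=-∞,β=-24]: v=-23
D [α=-∞,β=-24]: v=-23 after child 1 ≥ β → β-cutoff, skip 2
Root [α=-∞,β=+∞]: v=-24
Leaves evaluated: 6 of 11.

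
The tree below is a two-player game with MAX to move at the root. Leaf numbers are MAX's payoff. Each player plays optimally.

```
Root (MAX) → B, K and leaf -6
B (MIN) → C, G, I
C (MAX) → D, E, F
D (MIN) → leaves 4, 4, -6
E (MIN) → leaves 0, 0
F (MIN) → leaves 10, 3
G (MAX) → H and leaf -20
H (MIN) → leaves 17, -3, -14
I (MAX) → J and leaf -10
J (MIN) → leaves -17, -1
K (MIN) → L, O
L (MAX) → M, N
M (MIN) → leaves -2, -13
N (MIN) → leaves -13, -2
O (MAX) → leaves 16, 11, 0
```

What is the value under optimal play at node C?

D: min(4, 4, -6) = -6
E: min(0, 0) = 0
F: min(10, 3) = 3
C: max(-6, 0, 3) = 3

3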